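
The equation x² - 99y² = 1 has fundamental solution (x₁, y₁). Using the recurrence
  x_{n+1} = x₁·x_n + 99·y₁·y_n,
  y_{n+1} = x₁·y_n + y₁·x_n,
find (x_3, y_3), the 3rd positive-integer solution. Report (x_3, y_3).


Step 1: Find the fundamental solution (x₁, y₁) of x² - 99y² = 1.
  Expand √99 as a continued fraction. a₀ = ⌊√99⌋ = 9; iterate m_{k+1} = d_k·a_k − m_k, d_{k+1} = (99 − m_{k+1}²)/d_k, a_{k+1} = ⌊(a₀ + m_{k+1})/d_{k+1}⌋ (starting m₀ = 0, d₀ = 1), with convergents p_k = a_k·p_{k-1} + p_{k-2}, q_k = a_k·q_{k-1} + q_{k-2} (p₋₁ = 1, q₋₁ = 0):
  k = 0: a₀ = 9; p₀/q₀ = 9/1; p₀² − 99·q₀² = 81 − 99 = -18.
  k = 1: m = 9, d = 18, a = ⌊(9 + 9)/18⌋ = 1; p/q = (1·9 + 1)/(1·1 + 0) = 10/1; p² − 99·q² = 100 − 99 = 1.
  The first convergent with p² − 99·q² = 1 gives the fundamental solution (x₁, y₁) = (10, 1).
Step 2: Apply the recurrence (x_{n+1}, y_{n+1}) = (x₁x_n + 99y₁y_n, x₁y_n + y₁x_n) repeatedly.
  From (x_1, y_1) = (10, 1): x_2 = 10·10 + 99·1·1 = 199; y_2 = 10·1 + 1·10 = 20.
  From (x_2, y_2) = (199, 20): x_3 = 10·199 + 99·1·20 = 3970; y_3 = 10·20 + 1·199 = 399.
Step 3: Verify x_3² - 99·y_3² = 15760900 - 15760899 = 1 (should be 1). ✓

(x_1, y_1) = (10, 1); (x_3, y_3) = (3970, 399).


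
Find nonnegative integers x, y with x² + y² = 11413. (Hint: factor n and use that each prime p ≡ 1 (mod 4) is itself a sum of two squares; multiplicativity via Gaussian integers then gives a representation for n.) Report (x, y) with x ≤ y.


Step 1: Factor n = 11413 = 101 · 113.
Step 2: Check the mod-4 condition on each prime factor: 101 ≡ 1 (mod 4), exponent 1; 113 ≡ 1 (mod 4), exponent 1.
All primes ≡ 3 (mod 4) appear to even exponent (or don't appear), so by the two-squares theorem n IS expressible as a sum of two squares.
Step 3: Build a representation. Here n = 101 · 113 is a product of primes ≡ 1 (mod 4). Each prime p ≡ 1 (mod 4) is itself a sum of two squares; find a² by testing p − a² for a perfect square:
  101: 101 − 1² = 100 = 10² ⇒ 101 = 1² + 10².
  113: 113 − 1² = 112, 113 − 2² = 109, 113 − 3² = 104, 113 − 4² = 97, 113 − 5² = 88, 113 − 6² = 77, 113 − 7² = 64 = 8² ⇒ 113 = 7² + 8².
  Combine using the Brahmagupta–Fibonacci identity (a² + b²)(c² + d²) = (ac − bd)² + (ad + bc)² = (ac + bd)² + (ad − bc)²:
  101 · 113 = 11413: from (1² + 10²)(7² + 8²), take (1·7 − 10·8, 1·8 + 10·7) = (7 − 80, 8 + 70) = (-73, 78); dropping signs (only squares matter) gives (73, 78); check 73² + 78² = 5329 + 6084 = 11413 ✓.
Step 4: Order so x ≤ y and verify: 73² + 78² = 5329 + 6084 = 11413 = n. ✓

n = 11413 = 73² + 78² (one valid representation with x ≤ y).


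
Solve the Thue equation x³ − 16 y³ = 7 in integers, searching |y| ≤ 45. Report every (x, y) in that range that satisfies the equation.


The equation is x³ - 16y³ = 7. For fixed y, x³ = 16·y³ + 7, so a solution requires the RHS to be a perfect cube.
Strategy: iterate y from -45 to 45, compute RHS = 16·y³ + 7, and check whether it is a (positive or negative) perfect cube.
Check small values of y:
  y = 0: RHS = 7 is not a perfect cube.
  y = 1: RHS = 23 is not a perfect cube.
  y = -1: RHS = -9 is not a perfect cube.
  y = 2: RHS = 135 is not a perfect cube.
  y = -2: RHS = -121 is not a perfect cube.
  y = 3: RHS = 439 is not a perfect cube.
  y = -3: RHS = -425 is not a perfect cube.
Continuing the search up to |y| = 45 finds no solutions either.
No (x, y) in the scanned range satisfies the equation.

No integer solutions with |y| ≤ 45.


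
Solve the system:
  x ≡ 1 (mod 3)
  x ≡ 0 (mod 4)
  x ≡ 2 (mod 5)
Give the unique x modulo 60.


Moduli 3, 4, 5 are pairwise coprime; by CRT there is a unique solution modulo M = 3 · 4 · 5 = 60.
Solve pairwise, accumulating the modulus:
  Start with x ≡ 1 (mod 3).
  Combine with x ≡ 0 (mod 4): since gcd(3, 4) = 1, we get a unique residue mod 12.
    Write x = 1 + 3·t and substitute into x ≡ 0 (mod 4): 3·t ≡ 0 − 1 = -1 (mod 4).
    Reduce coefficients mod 4: 3·t ≡ 3 (mod 4).
    The inverse of 3 mod 4 is 3 (since 3·3 = 9 = 2·4 + 1), so t ≡ 3·3 = 9 ≡ 1 (mod 4).
    Then x = 1 + 3·1 = 4, valid modulo lcm(3, 4) = 12: x ≡ 4 (mod 12).
  Combine with x ≡ 2 (mod 5): since gcd(12, 5) = 1, we get a unique residue mod 60.
    Write x = 4 + 12·t and substitute into x ≡ 2 (mod 5): 12·t ≡ 2 − 4 = -2 (mod 5).
    Reduce coefficients mod 5: 2·t ≡ 3 (mod 5).
    The inverse of 2 mod 5 is 3 (since 2·3 = 6 = 1·5 + 1), so t ≡ 3·3 = 9 ≡ 4 (mod 5).
    Then x = 4 + 12·4 = 52, valid modulo lcm(12, 5) = 60: x ≡ 52 (mod 60).
Verify: 52 mod 3 = 1 ✓, 52 mod 4 = 0 ✓, 52 mod 5 = 2 ✓.

x ≡ 52 (mod 60).


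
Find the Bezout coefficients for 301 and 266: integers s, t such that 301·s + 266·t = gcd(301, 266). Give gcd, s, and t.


Euclidean algorithm on (301, 266) — divide until remainder is 0:
  301 = 1 · 266 + 35
  266 = 7 · 35 + 21
  35 = 1 · 21 + 14
  21 = 1 · 14 + 7
  14 = 2 · 7 + 0
gcd(301, 266) = 7.
Track Bezout coefficients alongside the remainders: start with r₀ = 301 = a·1 + b·0 (s = 1, t = 0) and r₁ = 266 = a·0 + b·1 (s = 0, t = 1); each new remainder r_{k+1} = r_{k-1} − q_k·r_k inherits s_{k+1} = s_{k-1} − q_k·s_k, t_{k+1} = t_{k-1} − q_k·t_k, so r_k = a·s_k + b·t_k at every step:
  q = 1: r = 35, s = 1 − 1·0 = 1, t = 0 − 1·1 = -1  (check: 301·1 + 266·(-1) = 35)
  q = 7: r = 21, s = 0 − 7·1 = -7, t = 1 − 7·(-1) = 8  (check: 301·(-7) + 266·8 = 21)
  q = 1: r = 14, s = 1 − 1·(-7) = 8, t = -1 − 1·8 = -9  (check: 301·8 + 266·(-9) = 14)
  q = 1: r = 7, s = -7 − 1·8 = -15, t = 8 − 1·(-9) = 17  (check: 301·(-15) + 266·17 = 7)
The row with r = 7 (the gcd) gives the Bezout coefficients s = -15, t = 17.
Result: 301 · (-15) + 266 · (17) = 7.

gcd(301, 266) = 7; s = -15, t = 17 (check: 301·(-15) + 266·17 = 7).


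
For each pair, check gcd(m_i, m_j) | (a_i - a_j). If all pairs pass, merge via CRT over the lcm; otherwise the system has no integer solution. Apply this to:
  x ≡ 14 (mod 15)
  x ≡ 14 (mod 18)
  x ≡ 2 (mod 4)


Moduli 15, 18, 4 are not pairwise coprime, so CRT works modulo lcm(m_i) when all pairwise compatibility conditions hold.
Pairwise compatibility: gcd(m_i, m_j) must divide a_i - a_j for every pair.
Merge one congruence at a time:
  Start: x ≡ 14 (mod 15).
  Combine with x ≡ 14 (mod 18): gcd(15, 18) = 3; 14 - 14 = 0, which IS divisible by 3, so compatible.
    Write x = 14 + 15·t and substitute into x ≡ 14 (mod 18): 15·t ≡ 14 − 14 = 0 (mod 18).
    Divide the congruence (and modulus) by g = 3: 5·t ≡ 0 (mod 6).
    The inverse of 5 mod 6 is 5 (since 5·5 = 25 = 4·6 + 1), so t ≡ 5·0 = 0 ≡ 0 (mod 6).
    Then x = 14 + 15·0 = 14, valid modulo lcm(15, 18) = 90: x ≡ 14 (mod 90).
  Combine with x ≡ 2 (mod 4): gcd(90, 4) = 2; 2 - 14 = -12, which IS divisible by 2, so compatible.
    Write x = 14 + 90·t and substitute into x ≡ 2 (mod 4): 90·t ≡ 2 − 14 = -12 (mod 4).
    Divide the congruence (and modulus) by g = 2: 45·t ≡ -6 (mod 2).
    Reduce coefficients mod 2: 1·t ≡ 0 (mod 2).
    So t ≡ 0 (mod 2).
    Then x = 14 + 90·0 = 14, valid modulo lcm(90, 4) = 180: x ≡ 14 (mod 180).
Verify: 14 mod 15 = 14, 14 mod 18 = 14, 14 mod 4 = 2.

x ≡ 14 (mod 180).


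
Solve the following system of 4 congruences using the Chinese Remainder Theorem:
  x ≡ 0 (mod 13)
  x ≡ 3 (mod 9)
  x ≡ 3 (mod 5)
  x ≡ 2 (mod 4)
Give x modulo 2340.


Product of moduli M = 13 · 9 · 5 · 4 = 2340.
Merge one congruence at a time:
  Start: x ≡ 0 (mod 13).
  Combine with x ≡ 3 (mod 9); new modulus lcm = 117.
    Write x = 0 + 13·t and substitute into x ≡ 3 (mod 9): 13·t ≡ 3 − 0 = 3 (mod 9).
    Reduce coefficients mod 9: 4·t ≡ 3 (mod 9).
    The inverse of 4 mod 9 is 7 (since 4·7 = 28 = 3·9 + 1), so t ≡ 7·3 = 21 ≡ 3 (mod 9).
    Then x = 0 + 13·3 = 39, valid modulo lcm(13, 9) = 117: x ≡ 39 (mod 117).
  Combine with x ≡ 3 (mod 5); new modulus lcm = 585.
    Write x = 39 + 117·t and substitute into x ≡ 3 (mod 5): 117·t ≡ 3 − 39 = -36 (mod 5).
    Reduce coefficients mod 5: 2·t ≡ 4 (mod 5).
    The inverse of 2 mod 5 is 3 (since 2·3 = 6 = 1·5 + 1), so t ≡ 3·4 = 12 ≡ 2 (mod 5).
    Then x = 39 + 117·2 = 273, valid modulo lcm(117, 5) = 585: x ≡ 273 (mod 585).
  Combine with x ≡ 2 (mod 4); new modulus lcm = 2340.
    Write x = 273 + 585·t and substitute into x ≡ 2 (mod 4): 585·t ≡ 2 − 273 = -271 (mod 4).
    Reduce coefficients mod 4: 1·t ≡ 1 (mod 4).
    So t ≡ 1 (mod 4).
    Then x = 273 + 585·1 = 858, valid modulo lcm(585, 4) = 2340: x ≡ 858 (mod 2340).
Verify against each original: 858 mod 13 = 0, 858 mod 9 = 3, 858 mod 5 = 3, 858 mod 4 = 2.

x ≡ 858 (mod 2340).


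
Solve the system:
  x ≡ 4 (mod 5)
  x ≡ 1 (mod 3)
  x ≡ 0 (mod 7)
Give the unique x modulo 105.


Moduli 5, 3, 7 are pairwise coprime; by CRT there is a unique solution modulo M = 5 · 3 · 7 = 105.
Solve pairwise, accumulating the modulus:
  Start with x ≡ 4 (mod 5).
  Combine with x ≡ 1 (mod 3): since gcd(5, 3) = 1, we get a unique residue mod 15.
    Write x = 4 + 5·t and substitute into x ≡ 1 (mod 3): 5·t ≡ 1 − 4 = -3 (mod 3).
    Reduce coefficients mod 3: 2·t ≡ 0 (mod 3).
    The inverse of 2 mod 3 is 2 (since 2·2 = 4 = 1·3 + 1), so t ≡ 2·0 = 0 ≡ 0 (mod 3).
    Then x = 4 + 5·0 = 4, valid modulo lcm(5, 3) = 15: x ≡ 4 (mod 15).
  Combine with x ≡ 0 (mod 7): since gcd(15, 7) = 1, we get a unique residue mod 105.
    Write x = 4 + 15·t and substitute into x ≡ 0 (mod 7): 15·t ≡ 0 − 4 = -4 (mod 7).
    Reduce coefficients mod 7: 1·t ≡ 3 (mod 7).
    So t ≡ 3 (mod 7).
    Then x = 4 + 15·3 = 49, valid modulo lcm(15, 7) = 105: x ≡ 49 (mod 105).
Verify: 49 mod 5 = 4 ✓, 49 mod 3 = 1 ✓, 49 mod 7 = 0 ✓.

x ≡ 49 (mod 105).


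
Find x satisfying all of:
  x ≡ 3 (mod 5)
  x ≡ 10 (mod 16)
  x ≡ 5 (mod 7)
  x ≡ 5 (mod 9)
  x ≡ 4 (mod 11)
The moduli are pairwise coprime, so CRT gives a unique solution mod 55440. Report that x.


Product of moduli M = 5 · 16 · 7 · 9 · 11 = 55440.
Merge one congruence at a time:
  Start: x ≡ 3 (mod 5).
  Combine with x ≡ 10 (mod 16); new modulus lcm = 80.
    Write x = 3 + 5·t and substitute into x ≡ 10 (mod 16): 5·t ≡ 10 − 3 = 7 (mod 16).
    The inverse of 5 mod 16 is 13 (since 5·13 = 65 = 4·16 + 1), so t ≡ 13·7 = 91 ≡ 11 (mod 16).
    Then x = 3 + 5·11 = 58, valid modulo lcm(5, 16) = 80: x ≡ 58 (mod 80).
  Combine with x ≡ 5 (mod 7); new modulus lcm = 560.
    Write x = 58 + 80·t and substitute into x ≡ 5 (mod 7): 80·t ≡ 5 − 58 = -53 (mod 7).
    Reduce coefficients mod 7: 3·t ≡ 3 (mod 7).
    The inverse of 3 mod 7 is 5 (since 3·5 = 15 = 2·7 + 1), so t ≡ 5·3 = 15 ≡ 1 (mod 7).
    Then x = 58 + 80·1 = 138, valid modulo lcm(80, 7) = 560: x ≡ 138 (mod 560).
  Combine with x ≡ 5 (mod 9); new modulus lcm = 5040.
    Write x = 138 + 560·t and substitute into x ≡ 5 (mod 9): 560·t ≡ 5 − 138 = -133 (mod 9).
    Reduce coefficients mod 9: 2·t ≡ 2 (mod 9).
    The inverse of 2 mod 9 is 5 (since 2·5 = 10 = 1·9 + 1), so t ≡ 5·2 = 10 ≡ 1 (mod 9).
    Then x = 138 + 560·1 = 698, valid modulo lcm(560, 9) = 5040: x ≡ 698 (mod 5040).
  Combine with x ≡ 4 (mod 11); new modulus lcm = 55440.
    Write x = 698 + 5040·t and substitute into x ≡ 4 (mod 11): 5040·t ≡ 4 − 698 = -694 (mod 11).
    Reduce coefficients mod 11: 2·t ≡ 10 (mod 11).
    The inverse of 2 mod 11 is 6 (since 2·6 = 12 = 1·11 + 1), so t ≡ 6·10 = 60 ≡ 5 (mod 11).
    Then x = 698 + 5040·5 = 25898, valid modulo lcm(5040, 11) = 55440: x ≡ 25898 (mod 55440).
Verify against each original: 25898 mod 5 = 3, 25898 mod 16 = 10, 25898 mod 7 = 5, 25898 mod 9 = 5, 25898 mod 11 = 4.

x ≡ 25898 (mod 55440).


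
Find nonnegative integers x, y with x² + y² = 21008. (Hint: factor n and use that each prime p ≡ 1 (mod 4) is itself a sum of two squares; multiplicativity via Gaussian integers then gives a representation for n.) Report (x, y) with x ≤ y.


Step 1: Factor n = 21008 = 2^4 · 13 · 101.
Step 2: Check the mod-4 condition on each prime factor: 2 = 2 (special); 13 ≡ 1 (mod 4), exponent 1; 101 ≡ 1 (mod 4), exponent 1.
All primes ≡ 3 (mod 4) appear to even exponent (or don't appear), so by the two-squares theorem n IS expressible as a sum of two squares.
Step 3: Build a representation. Group n = k² · m with k = 4 and m = 13 · 101 = 1313 (a product of primes ≡ 1 (mod 4)); a representation of m scales to one of n via (k·x)² + (k·y)² = k²(x² + y²). Each prime p ≡ 1 (mod 4) is itself a sum of two squares; find a² by testing p − a² for a perfect square:
  13: 13 − 1² = 12, 13 − 2² = 9 = 3² ⇒ 13 = 2² + 3².
  101: 101 − 1² = 100 = 10² ⇒ 101 = 1² + 10².
  Combine using the Brahmagupta–Fibonacci identity (a² + b²)(c² + d²) = (ac − bd)² + (ad + bc)² = (ac + bd)² + (ad − bc)²:
  13 · 101 = 1313: from (2² + 3²)(1² + 10²), take (2·1 − 3·10, 2·10 + 3·1) = (2 − 30, 20 + 3) = (-28, 23); dropping signs (only squares matter) gives (28, 23); check 28² + 23² = 784 + 529 = 1313 ✓.
  Scale by k = 4: (4·28, 4·23) = (112, 92).
Step 4: Order so x ≤ y and verify: 92² + 112² = 8464 + 12544 = 21008 = n. ✓

n = 21008 = 92² + 112² (one valid representation with x ≤ y).


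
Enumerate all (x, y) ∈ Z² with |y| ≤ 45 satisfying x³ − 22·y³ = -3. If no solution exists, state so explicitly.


The equation is x³ - 22y³ = -3. For fixed y, x³ = 22·y³ − 3, so a solution requires the RHS to be a perfect cube.
Strategy: iterate y from -45 to 45, compute RHS = 22·y³ − 3, and check whether it is a (positive or negative) perfect cube.
Check small values of y:
  y = 0: RHS = -3 is not a perfect cube.
  y = 1: RHS = 19 is not a perfect cube.
  y = -1: RHS = -25 is not a perfect cube.
  y = 2: RHS = 173 is not a perfect cube.
  y = -2: RHS = -179 is not a perfect cube.
  y = 3: RHS = 591 is not a perfect cube.
  y = -3: RHS = -597 is not a perfect cube.
Continuing the search up to |y| = 45 finds no solutions either.
No (x, y) in the scanned range satisfies the equation.

No integer solutions with |y| ≤ 45.


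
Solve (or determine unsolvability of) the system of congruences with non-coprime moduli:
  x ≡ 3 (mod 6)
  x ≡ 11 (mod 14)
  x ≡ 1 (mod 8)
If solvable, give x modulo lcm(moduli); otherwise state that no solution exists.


Moduli 6, 14, 8 are not pairwise coprime, so CRT works modulo lcm(m_i) when all pairwise compatibility conditions hold.
Pairwise compatibility: gcd(m_i, m_j) must divide a_i - a_j for every pair.
Merge one congruence at a time:
  Start: x ≡ 3 (mod 6).
  Combine with x ≡ 11 (mod 14): gcd(6, 14) = 2; 11 - 3 = 8, which IS divisible by 2, so compatible.
    Write x = 3 + 6·t and substitute into x ≡ 11 (mod 14): 6·t ≡ 11 − 3 = 8 (mod 14).
    Divide the congruence (and modulus) by g = 2: 3·t ≡ 4 (mod 7).
    The inverse of 3 mod 7 is 5 (since 3·5 = 15 = 2·7 + 1), so t ≡ 5·4 = 20 ≡ 6 (mod 7).
    Then x = 3 + 6·6 = 39, valid modulo lcm(6, 14) = 42: x ≡ 39 (mod 42).
  Combine with x ≡ 1 (mod 8): gcd(42, 8) = 2; 1 - 39 = -38, which IS divisible by 2, so compatible.
    Write x = 39 + 42·t and substitute into x ≡ 1 (mod 8): 42·t ≡ 1 − 39 = -38 (mod 8).
    Divide the congruence (and modulus) by g = 2: 21·t ≡ -19 (mod 4).
    Reduce coefficients mod 4: 1·t ≡ 1 (mod 4).
    So t ≡ 1 (mod 4).
    Then x = 39 + 42·1 = 81, valid modulo lcm(42, 8) = 168: x ≡ 81 (mod 168).
Verify: 81 mod 6 = 3, 81 mod 14 = 11, 81 mod 8 = 1.

x ≡ 81 (mod 168).


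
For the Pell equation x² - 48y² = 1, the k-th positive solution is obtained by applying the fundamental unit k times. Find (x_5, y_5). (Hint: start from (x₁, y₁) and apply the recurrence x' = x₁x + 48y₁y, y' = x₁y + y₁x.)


Step 1: Find the fundamental solution (x₁, y₁) of x² - 48y² = 1.
  Expand √48 as a continued fraction. a₀ = ⌊√48⌋ = 6; iterate m_{k+1} = d_k·a_k − m_k, d_{k+1} = (48 − m_{k+1}²)/d_k, a_{k+1} = ⌊(a₀ + m_{k+1})/d_{k+1}⌋ (starting m₀ = 0, d₀ = 1), with convergents p_k = a_k·p_{k-1} + p_{k-2}, q_k = a_k·q_{k-1} + q_{k-2} (p₋₁ = 1, q₋₁ = 0):
  k = 0: a₀ = 6; p₀/q₀ = 6/1; p₀² − 48·q₀² = 36 − 48 = -12.
  k = 1: m = 6, d = 12, a = ⌊(6 + 6)/12⌋ = 1; p/q = (1·6 + 1)/(1·1 + 0) = 7/1; p² − 48·q² = 49 − 48 = 1.
  The first convergent with p² − 48·q² = 1 gives the fundamental solution (x₁, y₁) = (7, 1).
Step 2: Apply the recurrence (x_{n+1}, y_{n+1}) = (x₁x_n + 48y₁y_n, x₁y_n + y₁x_n) repeatedly.
  From (x_1, y_1) = (7, 1): x_2 = 7·7 + 48·1·1 = 97; y_2 = 7·1 + 1·7 = 14.
  From (x_2, y_2) = (97, 14): x_3 = 7·97 + 48·1·14 = 1351; y_3 = 7·14 + 1·97 = 195.
  From (x_3, y_3) = (1351, 195): x_4 = 7·1351 + 48·1·195 = 18817; y_4 = 7·195 + 1·1351 = 2716.
  From (x_4, y_4) = (18817, 2716): x_5 = 7·18817 + 48·1·2716 = 262087; y_5 = 7·2716 + 1·18817 = 37829.
Step 3: Verify x_5² - 48·y_5² = 68689595569 - 68689595568 = 1 (should be 1). ✓

(x_1, y_1) = (7, 1); (x_5, y_5) = (262087, 37829).


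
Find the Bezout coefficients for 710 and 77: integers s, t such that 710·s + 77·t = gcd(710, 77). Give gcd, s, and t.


Euclidean algorithm on (710, 77) — divide until remainder is 0:
  710 = 9 · 77 + 17
  77 = 4 · 17 + 9
  17 = 1 · 9 + 8
  9 = 1 · 8 + 1
  8 = 8 · 1 + 0
gcd(710, 77) = 1.
Track Bezout coefficients alongside the remainders: start with r₀ = 710 = a·1 + b·0 (s = 1, t = 0) and r₁ = 77 = a·0 + b·1 (s = 0, t = 1); each new remainder r_{k+1} = r_{k-1} − q_k·r_k inherits s_{k+1} = s_{k-1} − q_k·s_k, t_{k+1} = t_{k-1} − q_k·t_k, so r_k = a·s_k + b·t_k at every step:
  q = 9: r = 17, s = 1 − 9·0 = 1, t = 0 − 9·1 = -9  (check: 710·1 + 77·(-9) = 17)
  q = 4: r = 9, s = 0 − 4·1 = -4, t = 1 − 4·(-9) = 37  (check: 710·(-4) + 77·37 = 9)
  q = 1: r = 8, s = 1 − 1·(-4) = 5, t = -9 − 1·37 = -46  (check: 710·5 + 77·(-46) = 8)
  q = 1: r = 1, s = -4 − 1·5 = -9, t = 37 − 1·(-46) = 83  (check: 710·(-9) + 77·83 = 1)
The row with r = 1 (the gcd) gives the Bezout coefficients s = -9, t = 83.
Result: 710 · (-9) + 77 · (83) = 1.

gcd(710, 77) = 1; s = -9, t = 83 (check: 710·(-9) + 77·83 = 1).


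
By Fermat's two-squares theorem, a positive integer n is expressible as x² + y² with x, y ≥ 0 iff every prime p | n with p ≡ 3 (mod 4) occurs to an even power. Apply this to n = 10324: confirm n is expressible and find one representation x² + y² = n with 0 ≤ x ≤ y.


Step 1: Factor n = 10324 = 2^2 · 29 · 89.
Step 2: Check the mod-4 condition on each prime factor: 2 = 2 (special); 29 ≡ 1 (mod 4), exponent 1; 89 ≡ 1 (mod 4), exponent 1.
All primes ≡ 3 (mod 4) appear to even exponent (or don't appear), so by the two-squares theorem n IS expressible as a sum of two squares.
Step 3: Build a representation. Group n = k² · m with k = 2 and m = 29 · 89 = 2581 (a product of primes ≡ 1 (mod 4)); a representation of m scales to one of n via (k·x)² + (k·y)² = k²(x² + y²). Each prime p ≡ 1 (mod 4) is itself a sum of two squares; find a² by testing p − a² for a perfect square:
  29: 29 − 1² = 28, 29 − 2² = 25 = 5² ⇒ 29 = 2² + 5².
  89: 89 − 1² = 88, 89 − 2² = 85, 89 − 3² = 80, 89 − 4² = 73, 89 − 5² = 64 = 8² ⇒ 89 = 5² + 8².
  Combine using the Brahmagupta–Fibonacci identity (a² + b²)(c² + d²) = (ac − bd)² + (ad + bc)² = (ac + bd)² + (ad − bc)²:
  29 · 89 = 2581: from (2² + 5²)(5² + 8²), take (2·5 − 5·8, 2·8 + 5·5) = (10 − 40, 16 + 25) = (-30, 41); dropping signs (only squares matter) gives (30, 41); check 30² + 41² = 900 + 1681 = 2581 ✓.
  Scale by k = 2: (2·30, 2·41) = (60, 82).
Step 4: Order so x ≤ y and verify: 60² + 82² = 3600 + 6724 = 10324 = n. ✓

n = 10324 = 60² + 82² (one valid representation with x ≤ y).


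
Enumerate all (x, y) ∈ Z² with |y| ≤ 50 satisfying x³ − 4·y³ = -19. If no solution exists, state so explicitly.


The equation is x³ - 4y³ = -19. For fixed y, x³ = 4·y³ − 19, so a solution requires the RHS to be a perfect cube.
Strategy: iterate y from -50 to 50, compute RHS = 4·y³ − 19, and check whether it is a (positive or negative) perfect cube.
Check small values of y:
  y = 0: RHS = -19 is not a perfect cube.
  y = 1: RHS = -15 is not a perfect cube.
  y = -1: RHS = -23 is not a perfect cube.
  y = 2: RHS = 13 is not a perfect cube.
  y = -2: RHS = -51 is not a perfect cube.
  y = 3: RHS = 89 is not a perfect cube.
  y = -3: RHS = -127 is not a perfect cube.
Continuing the search up to |y| = 50 finds no solutions either.
No (x, y) in the scanned range satisfies the equation.

No integer solutions with |y| ≤ 50.


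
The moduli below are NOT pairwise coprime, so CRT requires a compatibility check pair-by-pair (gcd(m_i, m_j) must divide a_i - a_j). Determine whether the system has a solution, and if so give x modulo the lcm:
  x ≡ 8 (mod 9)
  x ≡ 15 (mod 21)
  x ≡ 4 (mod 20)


Moduli 9, 21, 20 are not pairwise coprime, so CRT works modulo lcm(m_i) when all pairwise compatibility conditions hold.
Pairwise compatibility: gcd(m_i, m_j) must divide a_i - a_j for every pair.
Merge one congruence at a time:
  Start: x ≡ 8 (mod 9).
  Combine with x ≡ 15 (mod 21): gcd(9, 21) = 3, and 15 - 8 = 7 is NOT divisible by 3.
    ⇒ system is inconsistent (no integer solution).

No solution (the system is inconsistent).


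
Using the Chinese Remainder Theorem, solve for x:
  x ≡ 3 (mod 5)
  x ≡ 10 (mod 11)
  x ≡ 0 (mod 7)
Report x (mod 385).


Moduli 5, 11, 7 are pairwise coprime; by CRT there is a unique solution modulo M = 5 · 11 · 7 = 385.
Solve pairwise, accumulating the modulus:
  Start with x ≡ 3 (mod 5).
  Combine with x ≡ 10 (mod 11): since gcd(5, 11) = 1, we get a unique residue mod 55.
    Write x = 3 + 5·t and substitute into x ≡ 10 (mod 11): 5·t ≡ 10 − 3 = 7 (mod 11).
    The inverse of 5 mod 11 is 9 (since 5·9 = 45 = 4·11 + 1), so t ≡ 9·7 = 63 ≡ 8 (mod 11).
    Then x = 3 + 5·8 = 43, valid modulo lcm(5, 11) = 55: x ≡ 43 (mod 55).
  Combine with x ≡ 0 (mod 7): since gcd(55, 7) = 1, we get a unique residue mod 385.
    Write x = 43 + 55·t and substitute into x ≡ 0 (mod 7): 55·t ≡ 0 − 43 = -43 (mod 7).
    Reduce coefficients mod 7: 6·t ≡ 6 (mod 7).
    The inverse of 6 mod 7 is 6 (since 6·6 = 36 = 5·7 + 1), so t ≡ 6·6 = 36 ≡ 1 (mod 7).
    Then x = 43 + 55·1 = 98, valid modulo lcm(55, 7) = 385: x ≡ 98 (mod 385).
Verify: 98 mod 5 = 3 ✓, 98 mod 11 = 10 ✓, 98 mod 7 = 0 ✓.

x ≡ 98 (mod 385).


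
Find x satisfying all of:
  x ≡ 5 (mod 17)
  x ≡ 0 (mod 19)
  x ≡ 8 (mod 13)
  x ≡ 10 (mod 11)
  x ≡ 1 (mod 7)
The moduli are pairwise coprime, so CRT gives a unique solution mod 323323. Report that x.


Product of moduli M = 17 · 19 · 13 · 11 · 7 = 323323.
Merge one congruence at a time:
  Start: x ≡ 5 (mod 17).
  Combine with x ≡ 0 (mod 19); new modulus lcm = 323.
    Write x = 5 + 17·t and substitute into x ≡ 0 (mod 19): 17·t ≡ 0 − 5 = -5 (mod 19).
    Reduce coefficients mod 19: 17·t ≡ 14 (mod 19).
    The inverse of 17 mod 19 is 9 (since 17·9 = 153 = 8·19 + 1), so t ≡ 9·14 = 126 ≡ 12 (mod 19).
    Then x = 5 + 17·12 = 209, valid modulo lcm(17, 19) = 323: x ≡ 209 (mod 323).
  Combine with x ≡ 8 (mod 13); new modulus lcm = 4199.
    Write x = 209 + 323·t and substitute into x ≡ 8 (mod 13): 323·t ≡ 8 − 209 = -201 (mod 13).
    Reduce coefficients mod 13: 11·t ≡ 7 (mod 13).
    The inverse of 11 mod 13 is 6 (since 11·6 = 66 = 5·13 + 1), so t ≡ 6·7 = 42 ≡ 3 (mod 13).
    Then x = 209 + 323·3 = 1178, valid modulo lcm(323, 13) = 4199: x ≡ 1178 (mod 4199).
  Combine with x ≡ 10 (mod 11); new modulus lcm = 46189.
    Write x = 1178 + 4199·t and substitute into x ≡ 10 (mod 11): 4199·t ≡ 10 − 1178 = -1168 (mod 11).
    Reduce coefficients mod 11: 8·t ≡ 9 (mod 11).
    The inverse of 8 mod 11 is 7 (since 8·7 = 56 = 5·11 + 1), so t ≡ 7·9 = 63 ≡ 8 (mod 11).
    Then x = 1178 + 4199·8 = 34770, valid modulo lcm(4199, 11) = 46189: x ≡ 34770 (mod 46189).
  Combine with x ≡ 1 (mod 7); new modulus lcm = 323323.
    Write x = 34770 + 46189·t and substitute into x ≡ 1 (mod 7): 46189·t ≡ 1 − 34770 = -34769 (mod 7).
    Reduce coefficients mod 7: 3·t ≡ 0 (mod 7).
    The inverse of 3 mod 7 is 5 (since 3·5 = 15 = 2·7 + 1), so t ≡ 5·0 = 0 ≡ 0 (mod 7).
    Then x = 34770 + 46189·0 = 34770, valid modulo lcm(46189, 7) = 323323: x ≡ 34770 (mod 323323).
Verify against each original: 34770 mod 17 = 5, 34770 mod 19 = 0, 34770 mod 13 = 8, 34770 mod 11 = 10, 34770 mod 7 = 1.

x ≡ 34770 (mod 323323).


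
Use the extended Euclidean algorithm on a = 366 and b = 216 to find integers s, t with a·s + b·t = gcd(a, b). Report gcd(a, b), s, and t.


Euclidean algorithm on (366, 216) — divide until remainder is 0:
  366 = 1 · 216 + 150
  216 = 1 · 150 + 66
  150 = 2 · 66 + 18
  66 = 3 · 18 + 12
  18 = 1 · 12 + 6
  12 = 2 · 6 + 0
gcd(366, 216) = 6.
Track Bezout coefficients alongside the remainders: start with r₀ = 366 = a·1 + b·0 (s = 1, t = 0) and r₁ = 216 = a·0 + b·1 (s = 0, t = 1); each new remainder r_{k+1} = r_{k-1} − q_k·r_k inherits s_{k+1} = s_{k-1} − q_k·s_k, t_{k+1} = t_{k-1} − q_k·t_k, so r_k = a·s_k + b·t_k at every step:
  q = 1: r = 150, s = 1 − 1·0 = 1, t = 0 − 1·1 = -1  (check: 366·1 + 216·(-1) = 150)
  q = 1: r = 66, s = 0 − 1·1 = -1, t = 1 − 1·(-1) = 2  (check: 366·(-1) + 216·2 = 66)
  q = 2: r = 18, s = 1 − 2·(-1) = 3, t = -1 − 2·2 = -5  (check: 366·3 + 216·(-5) = 18)
  q = 3: r = 12, s = -1 − 3·3 = -10, t = 2 − 3·(-5) = 17  (check: 366·(-10) + 216·17 = 12)
  q = 1: r = 6, s = 3 − 1·(-10) = 13, t = -5 − 1·17 = -22  (check: 366·13 + 216·(-22) = 6)
The row with r = 6 (the gcd) gives the Bezout coefficients s = 13, t = -22.
Result: 366 · (13) + 216 · (-22) = 6.

gcd(366, 216) = 6; s = 13, t = -22 (check: 366·13 + 216·(-22) = 6).


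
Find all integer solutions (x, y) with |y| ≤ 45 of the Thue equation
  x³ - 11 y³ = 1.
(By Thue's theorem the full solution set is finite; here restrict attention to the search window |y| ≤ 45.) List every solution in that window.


The equation is x³ - 11y³ = 1. For fixed y, x³ = 11·y³ + 1, so a solution requires the RHS to be a perfect cube.
Strategy: iterate y from -45 to 45, compute RHS = 11·y³ + 1, and check whether it is a (positive or negative) perfect cube.
Check small values of y:
  y = 0: RHS = 1 = (1)³ ⇒ x = 1 works.
  y = 1: RHS = 12 is not a perfect cube.
  y = -1: RHS = -10 is not a perfect cube.
  y = 2: RHS = 89 is not a perfect cube.
  y = -2: RHS = -87 is not a perfect cube.
  y = 3: RHS = 298 is not a perfect cube.
  y = -3: RHS = -296 is not a perfect cube.
Continuing the search up to |y| = 45 finds no further solutions beyond those listed.
Collected solutions: (1, 0).

Solutions (with |y| ≤ 45): (1, 0).


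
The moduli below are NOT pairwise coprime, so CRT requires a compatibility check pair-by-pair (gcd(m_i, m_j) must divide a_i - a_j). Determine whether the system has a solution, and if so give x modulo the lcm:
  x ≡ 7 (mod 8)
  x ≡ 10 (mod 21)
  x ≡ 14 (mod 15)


Moduli 8, 21, 15 are not pairwise coprime, so CRT works modulo lcm(m_i) when all pairwise compatibility conditions hold.
Pairwise compatibility: gcd(m_i, m_j) must divide a_i - a_j for every pair.
Merge one congruence at a time:
  Start: x ≡ 7 (mod 8).
  Combine with x ≡ 10 (mod 21): gcd(8, 21) = 1; 10 - 7 = 3, which IS divisible by 1, so compatible.
    Write x = 7 + 8·t and substitute into x ≡ 10 (mod 21): 8·t ≡ 10 − 7 = 3 (mod 21).
    The inverse of 8 mod 21 is 8 (since 8·8 = 64 = 3·21 + 1), so t ≡ 8·3 = 24 ≡ 3 (mod 21).
    Then x = 7 + 8·3 = 31, valid modulo lcm(8, 21) = 168: x ≡ 31 (mod 168).
  Combine with x ≡ 14 (mod 15): gcd(168, 15) = 3, and 14 - 31 = -17 is NOT divisible by 3.
    ⇒ system is inconsistent (no integer solution).

No solution (the system is inconsistent).


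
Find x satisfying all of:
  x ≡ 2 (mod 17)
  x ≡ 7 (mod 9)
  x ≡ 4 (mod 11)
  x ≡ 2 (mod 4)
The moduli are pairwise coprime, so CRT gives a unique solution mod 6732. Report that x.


Product of moduli M = 17 · 9 · 11 · 4 = 6732.
Merge one congruence at a time:
  Start: x ≡ 2 (mod 17).
  Combine with x ≡ 7 (mod 9); new modulus lcm = 153.
    Write x = 2 + 17·t and substitute into x ≡ 7 (mod 9): 17·t ≡ 7 − 2 = 5 (mod 9).
    Reduce coefficients mod 9: 8·t ≡ 5 (mod 9).
    The inverse of 8 mod 9 is 8 (since 8·8 = 64 = 7·9 + 1), so t ≡ 8·5 = 40 ≡ 4 (mod 9).
    Then x = 2 + 17·4 = 70, valid modulo lcm(17, 9) = 153: x ≡ 70 (mod 153).
  Combine with x ≡ 4 (mod 11); new modulus lcm = 1683.
    Write x = 70 + 153·t and substitute into x ≡ 4 (mod 11): 153·t ≡ 4 − 70 = -66 (mod 11).
    Reduce coefficients mod 11: 10·t ≡ 0 (mod 11).
    The inverse of 10 mod 11 is 10 (since 10·10 = 100 = 9·11 + 1), so t ≡ 10·0 = 0 ≡ 0 (mod 11).
    Then x = 70 + 153·0 = 70, valid modulo lcm(153, 11) = 1683: x ≡ 70 (mod 1683).
  Combine with x ≡ 2 (mod 4); new modulus lcm = 6732.
    Write x = 70 + 1683·t and substitute into x ≡ 2 (mod 4): 1683·t ≡ 2 − 70 = -68 (mod 4).
    Reduce coefficients mod 4: 3·t ≡ 0 (mod 4).
    The inverse of 3 mod 4 is 3 (since 3·3 = 9 = 2·4 + 1), so t ≡ 3·0 = 0 ≡ 0 (mod 4).
    Then x = 70 + 1683·0 = 70, valid modulo lcm(1683, 4) = 6732: x ≡ 70 (mod 6732).
Verify against each original: 70 mod 17 = 2, 70 mod 9 = 7, 70 mod 11 = 4, 70 mod 4 = 2.

x ≡ 70 (mod 6732).


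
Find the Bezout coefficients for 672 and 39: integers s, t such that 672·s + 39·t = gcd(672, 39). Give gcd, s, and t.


Euclidean algorithm on (672, 39) — divide until remainder is 0:
  672 = 17 · 39 + 9
  39 = 4 · 9 + 3
  9 = 3 · 3 + 0
gcd(672, 39) = 3.
Track Bezout coefficients alongside the remainders: start with r₀ = 672 = a·1 + b·0 (s = 1, t = 0) and r₁ = 39 = a·0 + b·1 (s = 0, t = 1); each new remainder r_{k+1} = r_{k-1} − q_k·r_k inherits s_{k+1} = s_{k-1} − q_k·s_k, t_{k+1} = t_{k-1} − q_k·t_k, so r_k = a·s_k + b·t_k at every step:
  q = 17: r = 9, s = 1 − 17·0 = 1, t = 0 − 17·1 = -17  (check: 672·1 + 39·(-17) = 9)
  q = 4: r = 3, s = 0 − 4·1 = -4, t = 1 − 4·(-17) = 69  (check: 672·(-4) + 39·69 = 3)
The row with r = 3 (the gcd) gives the Bezout coefficients s = -4, t = 69.
Result: 672 · (-4) + 39 · (69) = 3.

gcd(672, 39) = 3; s = -4, t = 69 (check: 672·(-4) + 39·69 = 3).


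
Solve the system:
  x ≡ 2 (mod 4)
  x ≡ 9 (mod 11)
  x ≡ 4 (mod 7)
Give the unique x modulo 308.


Moduli 4, 11, 7 are pairwise coprime; by CRT there is a unique solution modulo M = 4 · 11 · 7 = 308.
Solve pairwise, accumulating the modulus:
  Start with x ≡ 2 (mod 4).
  Combine with x ≡ 9 (mod 11): since gcd(4, 11) = 1, we get a unique residue mod 44.
    Write x = 2 + 4·t and substitute into x ≡ 9 (mod 11): 4·t ≡ 9 − 2 = 7 (mod 11).
    The inverse of 4 mod 11 is 3 (since 4·3 = 12 = 1·11 + 1), so t ≡ 3·7 = 21 ≡ 10 (mod 11).
    Then x = 2 + 4·10 = 42, valid modulo lcm(4, 11) = 44: x ≡ 42 (mod 44).
  Combine with x ≡ 4 (mod 7): since gcd(44, 7) = 1, we get a unique residue mod 308.
    Write x = 42 + 44·t and substitute into x ≡ 4 (mod 7): 44·t ≡ 4 − 42 = -38 (mod 7).
    Reduce coefficients mod 7: 2·t ≡ 4 (mod 7).
    The inverse of 2 mod 7 is 4 (since 2·4 = 8 = 1·7 + 1), so t ≡ 4·4 = 16 ≡ 2 (mod 7).
    Then x = 42 + 44·2 = 130, valid modulo lcm(44, 7) = 308: x ≡ 130 (mod 308).
Verify: 130 mod 4 = 2 ✓, 130 mod 11 = 9 ✓, 130 mod 7 = 4 ✓.

x ≡ 130 (mod 308).


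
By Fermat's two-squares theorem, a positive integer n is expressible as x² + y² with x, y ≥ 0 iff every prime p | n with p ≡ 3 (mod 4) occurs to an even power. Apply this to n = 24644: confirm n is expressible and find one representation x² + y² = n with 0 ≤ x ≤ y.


Step 1: Factor n = 24644 = 2^2 · 61 · 101.
Step 2: Check the mod-4 condition on each prime factor: 2 = 2 (special); 61 ≡ 1 (mod 4), exponent 1; 101 ≡ 1 (mod 4), exponent 1.
All primes ≡ 3 (mod 4) appear to even exponent (or don't appear), so by the two-squares theorem n IS expressible as a sum of two squares.
Step 3: Build a representation. Group n = k² · m with k = 2 and m = 61 · 101 = 6161 (a product of primes ≡ 1 (mod 4)); a representation of m scales to one of n via (k·x)² + (k·y)² = k²(x² + y²). Each prime p ≡ 1 (mod 4) is itself a sum of two squares; find a² by testing p − a² for a perfect square:
  61: 61 − 1² = 60, 61 − 2² = 57, 61 − 3² = 52, 61 − 4² = 45, 61 − 5² = 36 = 6² ⇒ 61 = 5² + 6².
  101: 101 − 1² = 100 = 10² ⇒ 101 = 1² + 10².
  Combine using the Brahmagupta–Fibonacci identity (a² + b²)(c² + d²) = (ac − bd)² + (ad + bc)² = (ac + bd)² + (ad − bc)²:
  61 · 101 = 6161: from (5² + 6²)(1² + 10²), take (5·1 − 6·10, 5·10 + 6·1) = (5 − 60, 50 + 6) = (-55, 56); dropping signs (only squares matter) gives (55, 56); check 55² + 56² = 3025 + 3136 = 6161 ✓.
  Scale by k = 2: (2·55, 2·56) = (110, 112).
Step 4: Order so x ≤ y and verify: 110² + 112² = 12100 + 12544 = 24644 = n. ✓

n = 24644 = 110² + 112² (one valid representation with x ≤ y).


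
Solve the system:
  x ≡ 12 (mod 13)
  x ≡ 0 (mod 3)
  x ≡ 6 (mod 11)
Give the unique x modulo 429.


Moduli 13, 3, 11 are pairwise coprime; by CRT there is a unique solution modulo M = 13 · 3 · 11 = 429.
Solve pairwise, accumulating the modulus:
  Start with x ≡ 12 (mod 13).
  Combine with x ≡ 0 (mod 3): since gcd(13, 3) = 1, we get a unique residue mod 39.
    Write x = 12 + 13·t and substitute into x ≡ 0 (mod 3): 13·t ≡ 0 − 12 = -12 (mod 3).
    Reduce coefficients mod 3: 1·t ≡ 0 (mod 3).
    So t ≡ 0 (mod 3).
    Then x = 12 + 13·0 = 12, valid modulo lcm(13, 3) = 39: x ≡ 12 (mod 39).
  Combine with x ≡ 6 (mod 11): since gcd(39, 11) = 1, we get a unique residue mod 429.
    Write x = 12 + 39·t and substitute into x ≡ 6 (mod 11): 39·t ≡ 6 − 12 = -6 (mod 11).
    Reduce coefficients mod 11: 6·t ≡ 5 (mod 11).
    The inverse of 6 mod 11 is 2 (since 6·2 = 12 = 1·11 + 1), so t ≡ 2·5 = 10 ≡ 10 (mod 11).
    Then x = 12 + 39·10 = 402, valid modulo lcm(39, 11) = 429: x ≡ 402 (mod 429).
Verify: 402 mod 13 = 12 ✓, 402 mod 3 = 0 ✓, 402 mod 11 = 6 ✓.

x ≡ 402 (mod 429).


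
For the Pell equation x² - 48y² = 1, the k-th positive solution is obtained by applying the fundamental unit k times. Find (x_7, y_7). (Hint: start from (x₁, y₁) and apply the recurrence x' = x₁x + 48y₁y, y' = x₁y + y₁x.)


Step 1: Find the fundamental solution (x₁, y₁) of x² - 48y² = 1.
  Expand √48 as a continued fraction. a₀ = ⌊√48⌋ = 6; iterate m_{k+1} = d_k·a_k − m_k, d_{k+1} = (48 − m_{k+1}²)/d_k, a_{k+1} = ⌊(a₀ + m_{k+1})/d_{k+1}⌋ (starting m₀ = 0, d₀ = 1), with convergents p_k = a_k·p_{k-1} + p_{k-2}, q_k = a_k·q_{k-1} + q_{k-2} (p₋₁ = 1, q₋₁ = 0):
  k = 0: a₀ = 6; p₀/q₀ = 6/1; p₀² − 48·q₀² = 36 − 48 = -12.
  k = 1: m = 6, d = 12, a = ⌊(6 + 6)/12⌋ = 1; p/q = (1·6 + 1)/(1·1 + 0) = 7/1; p² − 48·q² = 49 − 48 = 1.
  The first convergent with p² − 48·q² = 1 gives the fundamental solution (x₁, y₁) = (7, 1).
Step 2: Apply the recurrence (x_{n+1}, y_{n+1}) = (x₁x_n + 48y₁y_n, x₁y_n + y₁x_n) repeatedly.
  From (x_1, y_1) = (7, 1): x_2 = 7·7 + 48·1·1 = 97; y_2 = 7·1 + 1·7 = 14.
  From (x_2, y_2) = (97, 14): x_3 = 7·97 + 48·1·14 = 1351; y_3 = 7·14 + 1·97 = 195.
  From (x_3, y_3) = (1351, 195): x_4 = 7·1351 + 48·1·195 = 18817; y_4 = 7·195 + 1·1351 = 2716.
  From (x_4, y_4) = (18817, 2716): x_5 = 7·18817 + 48·1·2716 = 262087; y_5 = 7·2716 + 1·18817 = 37829.
  From (x_5, y_5) = (262087, 37829): x_6 = 7·262087 + 48·1·37829 = 3650401; y_6 = 7·37829 + 1·262087 = 526890.
  From (x_6, y_6) = (3650401, 526890): x_7 = 7·3650401 + 48·1·526890 = 50843527; y_7 = 7·526890 + 1·3650401 = 7338631.
Step 3: Verify x_7² - 48·y_7² = 2585064237799729 - 2585064237799728 = 1 (should be 1). ✓

(x_1, y_1) = (7, 1); (x_7, y_7) = (50843527, 7338631).


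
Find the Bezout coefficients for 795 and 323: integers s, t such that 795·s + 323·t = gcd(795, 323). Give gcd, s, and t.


Euclidean algorithm on (795, 323) — divide until remainder is 0:
  795 = 2 · 323 + 149
  323 = 2 · 149 + 25
  149 = 5 · 25 + 24
  25 = 1 · 24 + 1
  24 = 24 · 1 + 0
gcd(795, 323) = 1.
Track Bezout coefficients alongside the remainders: start with r₀ = 795 = a·1 + b·0 (s = 1, t = 0) and r₁ = 323 = a·0 + b·1 (s = 0, t = 1); each new remainder r_{k+1} = r_{k-1} − q_k·r_k inherits s_{k+1} = s_{k-1} − q_k·s_k, t_{k+1} = t_{k-1} − q_k·t_k, so r_k = a·s_k + b·t_k at every step:
  q = 2: r = 149, s = 1 − 2·0 = 1, t = 0 − 2·1 = -2  (check: 795·1 + 323·(-2) = 149)
  q = 2: r = 25, s = 0 − 2·1 = -2, t = 1 − 2·(-2) = 5  (check: 795·(-2) + 323·5 = 25)
  q = 5: r = 24, s = 1 − 5·(-2) = 11, t = -2 − 5·5 = -27  (check: 795·11 + 323·(-27) = 24)
  q = 1: r = 1, s = -2 − 1·11 = -13, t = 5 − 1·(-27) = 32  (check: 795·(-13) + 323·32 = 1)
The row with r = 1 (the gcd) gives the Bezout coefficients s = -13, t = 32.
Result: 795 · (-13) + 323 · (32) = 1.

gcd(795, 323) = 1; s = -13, t = 32 (check: 795·(-13) + 323·32 = 1).


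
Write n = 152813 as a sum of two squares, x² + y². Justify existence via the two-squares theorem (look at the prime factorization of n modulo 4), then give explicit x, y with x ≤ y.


Step 1: Factor n = 152813 = 17 · 89 · 101.
Step 2: Check the mod-4 condition on each prime factor: 17 ≡ 1 (mod 4), exponent 1; 89 ≡ 1 (mod 4), exponent 1; 101 ≡ 1 (mod 4), exponent 1.
All primes ≡ 3 (mod 4) appear to even exponent (or don't appear), so by the two-squares theorem n IS expressible as a sum of two squares.
Step 3: Build a representation. Here n = 17 · 89 · 101 is a product of primes ≡ 1 (mod 4). Each prime p ≡ 1 (mod 4) is itself a sum of two squares; find a² by testing p − a² for a perfect square:
  17: 17 − 1² = 16 = 4² ⇒ 17 = 1² + 4².
  89: 89 − 1² = 88, 89 − 2² = 85, 89 − 3² = 80, 89 − 4² = 73, 89 − 5² = 64 = 8² ⇒ 89 = 5² + 8².
  101: 101 − 1² = 100 = 10² ⇒ 101 = 1² + 10².
  Combine using the Brahmagupta–Fibonacci identity (a² + b²)(c² + d²) = (ac − bd)² + (ad + bc)² = (ac + bd)² + (ad − bc)²:
  17 · 89 = 1513: from (1² + 4²)(5² + 8²), take (1·5 − 4·8, 1·8 + 4·5) = (5 − 32, 8 + 20) = (-27, 28); dropping signs (only squares matter) gives (27, 28); check 27² + 28² = 729 + 784 = 1513 ✓.
  1513 · 101 = 152813: from (27² + 28²)(1² + 10²), take (27·1 − 28·10, 27·10 + 28·1) = (27 − 280, 270 + 28) = (-253, 298); dropping signs (only squares matter) gives (253, 298); check 253² + 298² = 64009 + 88804 = 152813 ✓.
Step 4: Order so x ≤ y and verify: 253² + 298² = 64009 + 88804 = 152813 = n. ✓

n = 152813 = 253² + 298² (one valid representation with x ≤ y).


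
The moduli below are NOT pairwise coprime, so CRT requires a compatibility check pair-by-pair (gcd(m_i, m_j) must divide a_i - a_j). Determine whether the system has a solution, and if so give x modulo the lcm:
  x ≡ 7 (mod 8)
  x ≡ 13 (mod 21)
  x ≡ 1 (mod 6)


Moduli 8, 21, 6 are not pairwise coprime, so CRT works modulo lcm(m_i) when all pairwise compatibility conditions hold.
Pairwise compatibility: gcd(m_i, m_j) must divide a_i - a_j for every pair.
Merge one congruence at a time:
  Start: x ≡ 7 (mod 8).
  Combine with x ≡ 13 (mod 21): gcd(8, 21) = 1; 13 - 7 = 6, which IS divisible by 1, so compatible.
    Write x = 7 + 8·t and substitute into x ≡ 13 (mod 21): 8·t ≡ 13 − 7 = 6 (mod 21).
    The inverse of 8 mod 21 is 8 (since 8·8 = 64 = 3·21 + 1), so t ≡ 8·6 = 48 ≡ 6 (mod 21).
    Then x = 7 + 8·6 = 55, valid modulo lcm(8, 21) = 168: x ≡ 55 (mod 168).
  Combine with x ≡ 1 (mod 6): gcd(168, 6) = 6; 1 - 55 = -54, which IS divisible by 6, so compatible.
    Write x = 55 + 168·t and substitute into x ≡ 1 (mod 6): 168·t ≡ 1 − 55 = -54 (mod 6).
    Divide the congruence (and modulus) by g = 6: 28·t ≡ -9 (mod 1).
    Modulo 1 every t works; take t = 0.
    Then x = 55 + 168·0 = 55, valid modulo lcm(168, 6) = 168: x ≡ 55 (mod 168).
Verify: 55 mod 8 = 7, 55 mod 21 = 13, 55 mod 6 = 1.

x ≡ 55 (mod 168).
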